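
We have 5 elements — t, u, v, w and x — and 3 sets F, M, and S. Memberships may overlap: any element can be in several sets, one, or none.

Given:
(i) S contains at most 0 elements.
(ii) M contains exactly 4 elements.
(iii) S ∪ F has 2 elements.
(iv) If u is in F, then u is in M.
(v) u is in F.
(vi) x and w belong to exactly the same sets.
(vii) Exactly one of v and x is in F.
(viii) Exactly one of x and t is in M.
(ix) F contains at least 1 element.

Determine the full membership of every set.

From (v): u ∈ F.
(i): S already has 0, so the rest are out.
(iv): u ∈ M.
Suppose t ∈ F: no assignment then satisfies all the clues, so t ∉ F.

F = {u, v}; M = {u, v, w, x}; S = {}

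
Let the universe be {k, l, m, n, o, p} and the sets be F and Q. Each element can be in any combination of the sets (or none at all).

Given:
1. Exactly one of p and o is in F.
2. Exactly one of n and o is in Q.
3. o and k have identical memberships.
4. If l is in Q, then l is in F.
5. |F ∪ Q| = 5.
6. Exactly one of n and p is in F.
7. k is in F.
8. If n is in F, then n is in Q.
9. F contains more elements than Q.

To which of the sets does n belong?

From (7): k ∈ F.
(3): o matches k: o ∈ F.
(1) (exactly one): p ∉ F.
(6) (exactly one): n ∈ F.
(8): n ∈ Q.
(2) (exactly one): o ∉ Q.
(3): k matches o: k ∉ Q.

n: F, Q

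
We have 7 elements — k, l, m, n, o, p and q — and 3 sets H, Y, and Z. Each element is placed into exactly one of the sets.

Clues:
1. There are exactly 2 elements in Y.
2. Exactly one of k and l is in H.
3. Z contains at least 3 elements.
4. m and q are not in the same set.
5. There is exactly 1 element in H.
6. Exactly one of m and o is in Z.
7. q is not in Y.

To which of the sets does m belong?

m: Y

From (7): q ∉ Y.
Suppose m ∈ H: no assignment then satisfies all the clues, so m ∉ H.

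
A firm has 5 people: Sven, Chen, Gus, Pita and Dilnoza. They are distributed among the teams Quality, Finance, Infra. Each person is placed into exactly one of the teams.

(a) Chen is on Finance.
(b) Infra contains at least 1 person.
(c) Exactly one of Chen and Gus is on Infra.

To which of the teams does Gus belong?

Gus: Infra

From (a): Chen ∈ Finance.
(c) (exactly one): Gus ∈ Infra.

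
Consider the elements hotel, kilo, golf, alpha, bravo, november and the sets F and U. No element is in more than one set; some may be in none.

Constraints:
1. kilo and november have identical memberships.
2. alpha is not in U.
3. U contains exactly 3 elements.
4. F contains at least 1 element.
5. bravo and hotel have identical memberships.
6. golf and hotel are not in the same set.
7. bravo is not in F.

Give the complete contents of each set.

F = {alpha}; U = {golf, kilo, november}

From (2): alpha ∉ U.
From (7): bravo ∉ F.
(5): hotel matches bravo: hotel ∉ F.
Suppose hotel ∈ U: no assignment then satisfies all the clues, so hotel ∉ U.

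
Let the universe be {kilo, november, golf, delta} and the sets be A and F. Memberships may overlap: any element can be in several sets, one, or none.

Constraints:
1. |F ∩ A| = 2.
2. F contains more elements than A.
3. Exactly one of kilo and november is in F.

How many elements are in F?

3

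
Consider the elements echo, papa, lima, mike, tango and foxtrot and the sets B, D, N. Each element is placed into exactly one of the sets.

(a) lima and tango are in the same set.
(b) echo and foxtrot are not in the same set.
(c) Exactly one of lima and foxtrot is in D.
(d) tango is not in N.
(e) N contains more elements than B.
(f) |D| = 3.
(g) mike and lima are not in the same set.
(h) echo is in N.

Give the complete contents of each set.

From (d): tango ∉ N.
From (h): echo ∈ N.
(a): lima matches tango: lima ∉ N.
(b): foxtrot ∉ N.
Suppose papa ∈ B: no assignment then satisfies all the clues, so papa ∉ B.

B = {foxtrot}; D = {lima, papa, tango}; N = {echo, mike}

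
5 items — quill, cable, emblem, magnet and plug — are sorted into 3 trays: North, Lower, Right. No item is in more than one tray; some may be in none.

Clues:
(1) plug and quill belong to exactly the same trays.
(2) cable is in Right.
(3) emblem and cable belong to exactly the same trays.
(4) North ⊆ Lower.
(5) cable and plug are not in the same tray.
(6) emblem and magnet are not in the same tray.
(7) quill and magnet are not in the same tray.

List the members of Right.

Right = {cable, emblem}

From (2): cable ∈ Right.
(3): emblem matches cable: emblem ∉ North.
(3): emblem matches cable: emblem ∉ Lower.
(3): emblem matches cable: emblem ∈ Right.
(5): plug ∉ Right.
(6): magnet ∉ Right.
(1): quill matches plug: quill ∉ Right.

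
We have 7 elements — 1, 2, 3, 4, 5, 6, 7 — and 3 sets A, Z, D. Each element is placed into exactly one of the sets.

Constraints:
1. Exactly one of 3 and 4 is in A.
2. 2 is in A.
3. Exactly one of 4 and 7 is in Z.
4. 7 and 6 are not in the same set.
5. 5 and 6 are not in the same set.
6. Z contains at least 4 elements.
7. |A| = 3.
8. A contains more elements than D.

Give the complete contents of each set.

A = {2, 4, 6}; Z = {1, 3, 5, 7}; D = {}

From (2): 2 ∈ A.
Suppose 1 ∈ A: no assignment then satisfies all the clues, so 1 ∉ A.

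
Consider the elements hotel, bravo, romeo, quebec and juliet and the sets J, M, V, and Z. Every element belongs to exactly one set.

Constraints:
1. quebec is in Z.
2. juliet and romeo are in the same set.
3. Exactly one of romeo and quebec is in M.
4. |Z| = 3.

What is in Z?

From (1): quebec ∈ Z.
(3) (exactly one): romeo ∈ M.
(2): juliet matches romeo: juliet ∉ J.
(2): juliet matches romeo: juliet ∈ M.
(4): only 3 candidates remain for Z, so all are in.

Z = {bravo, hotel, quebec}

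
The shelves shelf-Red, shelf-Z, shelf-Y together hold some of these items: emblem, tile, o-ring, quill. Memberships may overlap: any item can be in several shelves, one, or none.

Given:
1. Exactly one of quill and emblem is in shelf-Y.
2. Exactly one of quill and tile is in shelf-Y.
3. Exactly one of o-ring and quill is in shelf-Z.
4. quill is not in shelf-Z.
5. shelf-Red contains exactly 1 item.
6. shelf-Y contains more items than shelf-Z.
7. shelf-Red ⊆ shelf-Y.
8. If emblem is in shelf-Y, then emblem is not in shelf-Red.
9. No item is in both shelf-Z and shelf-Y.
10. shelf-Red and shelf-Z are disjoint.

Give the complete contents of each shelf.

shelf-Red = {tile}; shelf-Z = {o-ring}; shelf-Y = {emblem, tile}

From (4): quill ∉ shelf-Z.
(3) (exactly one): o-ring ∈ shelf-Z.
(9) (disjoint): o-ring ∉ shelf-Y.
(10) (disjoint): o-ring ∉ shelf-Red.
Suppose emblem ∈ shelf-Red: no assignment then satisfies all the clues, so emblem ∉ shelf-Red.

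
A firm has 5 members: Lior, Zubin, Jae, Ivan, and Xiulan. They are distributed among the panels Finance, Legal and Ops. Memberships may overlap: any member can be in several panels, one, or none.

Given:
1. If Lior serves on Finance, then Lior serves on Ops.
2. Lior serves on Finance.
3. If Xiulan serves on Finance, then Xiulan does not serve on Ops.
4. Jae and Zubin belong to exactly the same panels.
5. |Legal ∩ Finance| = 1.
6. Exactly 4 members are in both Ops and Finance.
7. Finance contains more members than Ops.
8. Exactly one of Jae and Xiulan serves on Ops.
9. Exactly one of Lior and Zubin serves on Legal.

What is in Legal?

Legal = {Lior}

From (2): Lior ∈ Finance.
(1): Lior ∈ Ops.
Suppose Lior ∉ Legal: no assignment then satisfies all the clues, so Lior ∈ Legal.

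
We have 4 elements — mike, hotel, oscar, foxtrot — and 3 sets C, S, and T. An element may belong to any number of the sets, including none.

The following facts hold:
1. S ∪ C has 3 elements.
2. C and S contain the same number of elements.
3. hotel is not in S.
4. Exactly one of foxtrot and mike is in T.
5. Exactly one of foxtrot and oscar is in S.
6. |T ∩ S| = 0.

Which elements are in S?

S = {mike, oscar}

From (3): hotel ∉ S.
Suppose mike ∉ S: no assignment then satisfies all the clues, so mike ∈ S.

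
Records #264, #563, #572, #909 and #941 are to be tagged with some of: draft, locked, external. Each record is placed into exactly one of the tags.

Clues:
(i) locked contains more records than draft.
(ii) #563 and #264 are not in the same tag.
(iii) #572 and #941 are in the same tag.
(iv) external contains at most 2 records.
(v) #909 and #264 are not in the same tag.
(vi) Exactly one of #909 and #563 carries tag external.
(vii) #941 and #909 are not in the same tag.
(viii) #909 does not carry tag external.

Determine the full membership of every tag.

draft = {#909}; locked = {#264, #572, #941}; external = {#563}

From (viii): #909 ∉ external.
(vi) (exactly one): #563 ∈ external.
(ii): #264 ∉ external.
Suppose #264 ∈ draft: no assignment then satisfies all the clues, so #264 ∉ draft.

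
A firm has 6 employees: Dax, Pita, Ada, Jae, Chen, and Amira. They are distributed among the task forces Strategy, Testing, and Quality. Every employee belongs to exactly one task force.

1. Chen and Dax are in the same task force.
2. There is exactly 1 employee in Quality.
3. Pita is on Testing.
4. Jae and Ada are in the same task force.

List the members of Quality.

Quality = {Amira}

From (3): Pita ∈ Testing.
Suppose Dax ∈ Quality: no assignment then satisfies all the clues, so Dax ∉ Quality.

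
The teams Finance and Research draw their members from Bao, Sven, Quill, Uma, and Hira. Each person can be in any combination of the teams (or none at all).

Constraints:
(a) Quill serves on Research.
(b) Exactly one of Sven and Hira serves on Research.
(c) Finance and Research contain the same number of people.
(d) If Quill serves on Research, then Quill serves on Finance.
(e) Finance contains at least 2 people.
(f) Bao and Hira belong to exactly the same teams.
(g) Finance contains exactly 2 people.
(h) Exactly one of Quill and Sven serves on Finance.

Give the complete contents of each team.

Finance = {Quill, Uma}; Research = {Quill, Sven}

From (a): Quill ∈ Research.
(d): Quill ∈ Finance.
(h) (exactly one): Sven ∉ Finance.
Suppose Bao ∈ Finance: no assignment then satisfies all the clues, so Bao ∉ Finance.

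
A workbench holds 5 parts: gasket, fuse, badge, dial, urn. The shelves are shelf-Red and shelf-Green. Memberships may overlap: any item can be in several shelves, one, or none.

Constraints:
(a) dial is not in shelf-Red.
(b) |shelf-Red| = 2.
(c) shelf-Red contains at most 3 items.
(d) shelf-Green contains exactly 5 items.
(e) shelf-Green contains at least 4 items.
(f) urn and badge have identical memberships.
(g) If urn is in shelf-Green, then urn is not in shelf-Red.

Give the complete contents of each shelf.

shelf-Red = {fuse, gasket}; shelf-Green = {badge, dial, fuse, gasket, urn}

From (a): dial ∉ shelf-Red.
(d): only 5 candidates remain for shelf-Green, so all are in.
(g): urn ∉ shelf-Red.
(f): badge matches urn: badge ∉ shelf-Red.
(b): only 2 candidates remain for shelf-Red, so all are in.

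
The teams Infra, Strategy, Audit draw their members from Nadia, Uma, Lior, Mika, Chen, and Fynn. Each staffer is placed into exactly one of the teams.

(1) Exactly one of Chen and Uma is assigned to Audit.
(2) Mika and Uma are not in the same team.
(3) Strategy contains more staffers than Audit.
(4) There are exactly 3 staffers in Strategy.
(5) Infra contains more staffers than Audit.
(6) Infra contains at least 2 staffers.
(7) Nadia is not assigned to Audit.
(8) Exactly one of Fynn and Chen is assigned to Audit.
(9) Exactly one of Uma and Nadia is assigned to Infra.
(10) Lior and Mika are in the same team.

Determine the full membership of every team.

Infra = {Fynn, Uma}; Strategy = {Lior, Mika, Nadia}; Audit = {Chen}

From (7): Nadia ∉ Audit.
Suppose Nadia ∈ Infra: no assignment then satisfies all the clues, so Nadia ∉ Infra.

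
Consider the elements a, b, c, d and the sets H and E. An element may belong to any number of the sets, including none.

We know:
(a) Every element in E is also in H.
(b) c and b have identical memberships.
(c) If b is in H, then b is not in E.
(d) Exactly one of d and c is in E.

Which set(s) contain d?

d: E, H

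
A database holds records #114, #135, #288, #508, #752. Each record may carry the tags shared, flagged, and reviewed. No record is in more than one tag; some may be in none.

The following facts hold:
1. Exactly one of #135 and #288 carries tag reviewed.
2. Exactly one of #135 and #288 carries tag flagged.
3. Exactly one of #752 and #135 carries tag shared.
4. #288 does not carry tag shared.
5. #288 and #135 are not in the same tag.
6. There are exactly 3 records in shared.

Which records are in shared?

From (4): #288 ∉ shared.
Suppose #114 ∉ shared: no assignment then satisfies all the clues, so #114 ∈ shared.

shared = {#114, #508, #752}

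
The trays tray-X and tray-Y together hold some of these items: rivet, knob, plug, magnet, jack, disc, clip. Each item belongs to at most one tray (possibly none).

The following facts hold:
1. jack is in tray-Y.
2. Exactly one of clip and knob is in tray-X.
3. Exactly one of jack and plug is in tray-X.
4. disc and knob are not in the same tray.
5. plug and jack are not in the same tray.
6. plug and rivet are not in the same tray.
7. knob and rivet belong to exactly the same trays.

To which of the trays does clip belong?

clip: tray-X

From (1): jack ∈ tray-Y.
(3) (exactly one): plug ∈ tray-X.
(6): rivet ∉ tray-X.
(7): knob matches rivet: knob ∉ tray-X.
(2) (exactly one): clip ∈ tray-X.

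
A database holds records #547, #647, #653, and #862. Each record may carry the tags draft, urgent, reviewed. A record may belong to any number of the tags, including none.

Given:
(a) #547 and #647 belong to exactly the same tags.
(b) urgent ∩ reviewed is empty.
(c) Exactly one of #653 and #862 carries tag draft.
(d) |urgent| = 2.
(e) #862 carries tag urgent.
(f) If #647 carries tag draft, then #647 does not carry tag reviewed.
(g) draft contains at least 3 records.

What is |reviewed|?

0

From (e): #862 ∈ urgent.
(b) (disjoint): #862 ∉ reviewed.
Suppose #547 ∉ draft: no assignment then satisfies all the clues, so #547 ∈ draft.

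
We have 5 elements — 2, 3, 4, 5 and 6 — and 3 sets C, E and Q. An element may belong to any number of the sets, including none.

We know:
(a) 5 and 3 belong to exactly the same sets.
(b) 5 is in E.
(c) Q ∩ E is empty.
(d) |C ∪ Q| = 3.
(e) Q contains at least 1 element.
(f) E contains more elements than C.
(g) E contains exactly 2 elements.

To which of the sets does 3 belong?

From (b): 5 ∈ E.
(a): 3 matches 5: 3 ∈ E.
(c) (disjoint): 3 ∉ Q.
(c) (disjoint): 5 ∉ Q.
(g): E already has 2, so the rest are out.
Suppose 3 ∈ C: no assignment then satisfies all the clues, so 3 ∉ C.

3: E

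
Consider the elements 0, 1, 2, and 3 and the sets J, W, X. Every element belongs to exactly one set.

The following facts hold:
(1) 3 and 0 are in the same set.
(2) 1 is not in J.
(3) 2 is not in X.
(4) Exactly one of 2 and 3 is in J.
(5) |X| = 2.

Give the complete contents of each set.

From (2): 1 ∉ J.
From (3): 2 ∉ X.
Suppose 0 ∈ J: no assignment then satisfies all the clues, so 0 ∉ J.

J = {2}; W = {1}; X = {0, 3}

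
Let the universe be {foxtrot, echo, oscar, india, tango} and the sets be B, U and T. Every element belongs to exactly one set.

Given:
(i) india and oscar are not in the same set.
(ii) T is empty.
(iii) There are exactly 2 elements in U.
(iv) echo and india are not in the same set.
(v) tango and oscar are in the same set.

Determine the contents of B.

B = {echo, oscar, tango}

(ii): T already has 0, so the rest are out.
Suppose foxtrot ∈ B: no assignment then satisfies all the clues, so foxtrot ∉ B.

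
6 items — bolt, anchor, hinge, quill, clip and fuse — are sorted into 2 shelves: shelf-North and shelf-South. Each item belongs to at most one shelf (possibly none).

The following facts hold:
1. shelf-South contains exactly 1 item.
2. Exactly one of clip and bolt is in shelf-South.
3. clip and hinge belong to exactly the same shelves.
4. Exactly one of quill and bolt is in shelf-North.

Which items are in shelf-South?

shelf-South = {bolt}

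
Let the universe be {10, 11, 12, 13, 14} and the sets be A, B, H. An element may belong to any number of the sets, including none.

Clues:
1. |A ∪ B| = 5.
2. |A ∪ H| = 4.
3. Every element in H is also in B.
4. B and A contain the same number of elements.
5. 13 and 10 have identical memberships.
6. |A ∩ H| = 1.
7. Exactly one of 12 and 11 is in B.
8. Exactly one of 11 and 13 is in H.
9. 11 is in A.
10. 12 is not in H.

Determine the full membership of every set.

A = {10, 11, 12, 13}; B = {10, 11, 13, 14}; H = {11}

From (9): 11 ∈ A.
From (10): 12 ∉ H.
Suppose 10 ∉ A: no assignment then satisfies all the clues, so 10 ∈ A.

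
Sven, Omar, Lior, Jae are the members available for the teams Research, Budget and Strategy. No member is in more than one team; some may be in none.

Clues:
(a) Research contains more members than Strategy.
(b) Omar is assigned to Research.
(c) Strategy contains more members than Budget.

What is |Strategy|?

1

From (b): Omar ∈ Research.
Suppose Sven ∈ Budget: no assignment then satisfies all the clues, so Sven ∉ Budget.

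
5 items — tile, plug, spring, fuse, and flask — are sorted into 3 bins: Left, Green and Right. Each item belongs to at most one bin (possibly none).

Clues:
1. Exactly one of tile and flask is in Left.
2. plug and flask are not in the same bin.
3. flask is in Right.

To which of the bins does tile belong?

tile: Left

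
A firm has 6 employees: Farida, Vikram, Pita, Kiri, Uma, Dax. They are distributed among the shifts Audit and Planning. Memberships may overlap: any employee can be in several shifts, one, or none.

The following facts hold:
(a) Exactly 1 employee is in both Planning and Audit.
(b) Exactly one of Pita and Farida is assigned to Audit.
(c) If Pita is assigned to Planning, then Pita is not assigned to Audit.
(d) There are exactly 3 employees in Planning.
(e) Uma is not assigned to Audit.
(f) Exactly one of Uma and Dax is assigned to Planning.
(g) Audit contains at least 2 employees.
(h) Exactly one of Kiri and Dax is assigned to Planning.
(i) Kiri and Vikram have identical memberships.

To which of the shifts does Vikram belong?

Vikram: Audit

From (e): Uma ∉ Audit.
Suppose Vikram ∉ Audit: no assignment then satisfies all the clues, so Vikram ∈ Audit.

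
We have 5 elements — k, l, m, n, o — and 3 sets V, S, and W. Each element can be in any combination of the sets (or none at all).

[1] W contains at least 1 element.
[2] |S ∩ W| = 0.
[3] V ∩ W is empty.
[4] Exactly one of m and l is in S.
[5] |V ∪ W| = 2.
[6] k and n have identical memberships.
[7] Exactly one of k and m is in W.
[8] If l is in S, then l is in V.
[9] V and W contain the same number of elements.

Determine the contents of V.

V = {l}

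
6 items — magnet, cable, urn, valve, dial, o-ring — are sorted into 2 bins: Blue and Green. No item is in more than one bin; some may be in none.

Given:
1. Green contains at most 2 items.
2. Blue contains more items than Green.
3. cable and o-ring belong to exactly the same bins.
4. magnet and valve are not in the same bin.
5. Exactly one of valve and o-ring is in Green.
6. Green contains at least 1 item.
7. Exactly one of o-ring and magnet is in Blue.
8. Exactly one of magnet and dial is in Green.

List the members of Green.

Green = {dial, valve}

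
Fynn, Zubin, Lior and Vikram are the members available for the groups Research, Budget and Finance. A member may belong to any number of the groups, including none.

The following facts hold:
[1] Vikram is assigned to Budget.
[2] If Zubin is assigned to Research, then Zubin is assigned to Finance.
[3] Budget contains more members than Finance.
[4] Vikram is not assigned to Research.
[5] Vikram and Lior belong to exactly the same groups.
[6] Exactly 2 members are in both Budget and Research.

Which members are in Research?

Research = {Fynn, Zubin}

From (1): Vikram ∈ Budget.
From (4): Vikram ∉ Research.
(5): Lior matches Vikram: Lior ∉ Research.
(5): Lior matches Vikram: Lior ∈ Budget.
Suppose Fynn ∉ Research: no assignment then satisfies all the clues, so Fynn ∈ Research.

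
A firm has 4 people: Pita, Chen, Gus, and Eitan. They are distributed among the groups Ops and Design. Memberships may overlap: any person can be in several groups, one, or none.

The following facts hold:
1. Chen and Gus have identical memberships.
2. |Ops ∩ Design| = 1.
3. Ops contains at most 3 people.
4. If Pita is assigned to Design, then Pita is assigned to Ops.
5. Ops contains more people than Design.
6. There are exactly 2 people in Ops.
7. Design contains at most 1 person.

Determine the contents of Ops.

Ops = {Eitan, Pita}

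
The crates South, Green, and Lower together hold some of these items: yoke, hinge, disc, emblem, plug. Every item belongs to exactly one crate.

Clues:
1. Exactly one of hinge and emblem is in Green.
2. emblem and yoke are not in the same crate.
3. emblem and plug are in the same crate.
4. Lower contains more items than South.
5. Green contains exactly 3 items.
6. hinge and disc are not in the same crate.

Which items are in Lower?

Lower = {hinge, yoke}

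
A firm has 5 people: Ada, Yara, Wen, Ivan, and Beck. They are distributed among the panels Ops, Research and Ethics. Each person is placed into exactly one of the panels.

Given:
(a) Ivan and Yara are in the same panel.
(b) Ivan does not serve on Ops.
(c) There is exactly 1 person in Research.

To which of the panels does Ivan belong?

Ivan: Ethics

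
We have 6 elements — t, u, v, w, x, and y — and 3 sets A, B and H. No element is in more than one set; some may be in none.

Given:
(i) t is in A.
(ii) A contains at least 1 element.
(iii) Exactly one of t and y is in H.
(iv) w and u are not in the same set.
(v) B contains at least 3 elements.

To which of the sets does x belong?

x: B

From (i): t ∈ A.
(iii) (exactly one): y ∈ H.
Suppose x ∈ A: no assignment then satisfies all the clues, so x ∉ A.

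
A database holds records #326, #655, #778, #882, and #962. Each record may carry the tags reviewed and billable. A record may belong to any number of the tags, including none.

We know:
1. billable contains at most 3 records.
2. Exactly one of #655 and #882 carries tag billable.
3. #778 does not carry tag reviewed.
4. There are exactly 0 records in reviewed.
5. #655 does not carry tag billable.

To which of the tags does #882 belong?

From (3): #778 ∉ reviewed.
From (5): #655 ∉ billable.
(2) (exactly one): #882 ∈ billable.
(4): reviewed already has 0, so the rest are out.

#882: billable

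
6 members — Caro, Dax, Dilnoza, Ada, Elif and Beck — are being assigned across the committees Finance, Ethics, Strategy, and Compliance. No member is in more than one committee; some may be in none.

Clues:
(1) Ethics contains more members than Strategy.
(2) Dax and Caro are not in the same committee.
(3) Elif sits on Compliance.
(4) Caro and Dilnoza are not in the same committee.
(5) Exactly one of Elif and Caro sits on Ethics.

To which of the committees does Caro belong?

From (3): Elif ∈ Compliance.
(5) (exactly one): Caro ∈ Ethics.
(2): Dax ∉ Ethics.
(4): Dilnoza ∉ Ethics.

Caro: Ethics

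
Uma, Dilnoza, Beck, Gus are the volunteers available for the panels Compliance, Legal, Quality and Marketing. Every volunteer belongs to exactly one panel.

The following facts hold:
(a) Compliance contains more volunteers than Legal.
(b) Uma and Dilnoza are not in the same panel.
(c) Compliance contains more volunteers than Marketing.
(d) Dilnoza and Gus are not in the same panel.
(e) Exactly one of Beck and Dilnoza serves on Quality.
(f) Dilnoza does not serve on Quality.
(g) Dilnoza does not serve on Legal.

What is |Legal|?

From (f): Dilnoza ∉ Quality.
From (g): Dilnoza ∉ Legal.
(e) (exactly one): Beck ∈ Quality.
Suppose Uma ∈ Legal: no assignment then satisfies all the clues, so Uma ∉ Legal.

0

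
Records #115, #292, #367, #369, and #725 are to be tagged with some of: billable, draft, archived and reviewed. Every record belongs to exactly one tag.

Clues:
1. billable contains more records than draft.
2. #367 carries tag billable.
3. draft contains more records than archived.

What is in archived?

archived = {}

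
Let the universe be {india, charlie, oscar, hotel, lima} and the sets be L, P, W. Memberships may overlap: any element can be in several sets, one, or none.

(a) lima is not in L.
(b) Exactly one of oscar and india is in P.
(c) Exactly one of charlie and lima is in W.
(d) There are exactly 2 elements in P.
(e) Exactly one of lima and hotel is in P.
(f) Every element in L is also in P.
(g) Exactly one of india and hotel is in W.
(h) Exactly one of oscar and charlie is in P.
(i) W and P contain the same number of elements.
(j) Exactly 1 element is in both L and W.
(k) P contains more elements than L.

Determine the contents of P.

P = {hotel, oscar}

From (a): lima ∉ L.
Suppose india ∈ P: no assignment then satisfies all the clues, so india ∉ P.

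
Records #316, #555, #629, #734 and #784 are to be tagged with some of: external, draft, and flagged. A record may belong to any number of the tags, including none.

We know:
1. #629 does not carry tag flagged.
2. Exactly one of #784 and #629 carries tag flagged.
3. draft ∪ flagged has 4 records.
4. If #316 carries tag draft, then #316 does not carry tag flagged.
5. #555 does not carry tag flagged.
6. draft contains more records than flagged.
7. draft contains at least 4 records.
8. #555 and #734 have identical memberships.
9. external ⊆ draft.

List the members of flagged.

From (1): #629 ∉ flagged.
From (5): #555 ∉ flagged.
(2) (exactly one): #784 ∈ flagged.
(8): #734 matches #555: #734 ∉ flagged.
Suppose #316 ∈ flagged: no assignment then satisfies all the clues, so #316 ∉ flagged.

flagged = {#784}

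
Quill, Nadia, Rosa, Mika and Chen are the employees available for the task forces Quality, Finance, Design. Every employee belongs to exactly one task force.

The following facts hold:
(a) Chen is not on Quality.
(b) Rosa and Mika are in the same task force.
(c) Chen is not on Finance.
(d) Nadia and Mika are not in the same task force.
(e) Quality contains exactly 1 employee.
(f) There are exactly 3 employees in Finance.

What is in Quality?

Quality = {Nadia}

From (a): Chen ∉ Quality.
From (c): Chen ∉ Finance.
Only one task force left: Chen ∈ Design.
Suppose Quill ∈ Quality: no assignment then satisfies all the clues, so Quill ∉ Quality.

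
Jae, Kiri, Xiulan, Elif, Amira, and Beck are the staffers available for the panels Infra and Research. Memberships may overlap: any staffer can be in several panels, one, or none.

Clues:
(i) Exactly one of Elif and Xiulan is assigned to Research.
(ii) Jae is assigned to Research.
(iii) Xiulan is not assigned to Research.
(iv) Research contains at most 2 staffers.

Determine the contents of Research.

Research = {Elif, Jae}

From (ii): Jae ∈ Research.
From (iii): Xiulan ∉ Research.
(i) (exactly one): Elif ∈ Research.
(iv): Research already has 2, so the rest are out.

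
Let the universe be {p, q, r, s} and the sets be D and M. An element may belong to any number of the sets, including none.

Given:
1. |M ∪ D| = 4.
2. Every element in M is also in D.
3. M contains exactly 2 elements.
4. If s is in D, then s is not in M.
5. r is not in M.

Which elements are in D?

D = {p, q, r, s}

From (5): r ∉ M.
Suppose p ∉ D: no assignment then satisfies all the clues, so p ∈ D.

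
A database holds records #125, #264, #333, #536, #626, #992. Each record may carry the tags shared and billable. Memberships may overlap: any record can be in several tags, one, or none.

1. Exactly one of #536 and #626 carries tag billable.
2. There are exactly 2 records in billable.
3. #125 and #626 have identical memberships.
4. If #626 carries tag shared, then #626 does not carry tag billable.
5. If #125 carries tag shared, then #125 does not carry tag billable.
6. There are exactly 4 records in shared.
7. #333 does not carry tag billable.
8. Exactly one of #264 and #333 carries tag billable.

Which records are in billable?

From (7): #333 ∉ billable.
(8) (exactly one): #264 ∈ billable.
Suppose #125 ∈ billable: no assignment then satisfies all the clues, so #125 ∉ billable.

billable = {#264, #536}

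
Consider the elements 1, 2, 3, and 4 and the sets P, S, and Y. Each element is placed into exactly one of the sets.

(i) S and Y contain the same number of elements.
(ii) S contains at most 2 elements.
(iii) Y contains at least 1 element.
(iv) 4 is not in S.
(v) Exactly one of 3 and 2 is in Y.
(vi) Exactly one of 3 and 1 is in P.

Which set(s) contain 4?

4: P

From (iv): 4 ∉ S.
Suppose 4 ∉ P: no assignment then satisfies all the clues, so 4 ∈ P.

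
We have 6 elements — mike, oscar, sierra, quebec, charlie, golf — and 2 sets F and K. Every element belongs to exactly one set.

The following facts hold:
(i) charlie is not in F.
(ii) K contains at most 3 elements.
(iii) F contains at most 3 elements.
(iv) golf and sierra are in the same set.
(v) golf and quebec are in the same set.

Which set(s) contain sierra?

sierra: F

From (i): charlie ∉ F.
Only one set left: charlie ∈ K.
Suppose sierra ∉ F: no assignment then satisfies all the clues, so sierra ∈ F.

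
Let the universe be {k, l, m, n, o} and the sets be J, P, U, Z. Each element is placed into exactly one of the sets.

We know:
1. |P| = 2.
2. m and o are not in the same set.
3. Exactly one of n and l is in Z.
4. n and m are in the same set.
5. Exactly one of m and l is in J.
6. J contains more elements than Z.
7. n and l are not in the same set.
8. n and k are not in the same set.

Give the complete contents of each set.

J = {m, n}; P = {k, o}; U = {}; Z = {l}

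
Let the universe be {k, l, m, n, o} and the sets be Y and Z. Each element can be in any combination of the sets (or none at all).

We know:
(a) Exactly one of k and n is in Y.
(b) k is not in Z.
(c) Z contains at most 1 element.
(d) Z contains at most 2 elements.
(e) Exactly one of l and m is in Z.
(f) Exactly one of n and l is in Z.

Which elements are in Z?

Z = {l}

From (b): k ∉ Z.
Suppose l ∉ Z: no assignment then satisfies all the clues, so l ∈ Z.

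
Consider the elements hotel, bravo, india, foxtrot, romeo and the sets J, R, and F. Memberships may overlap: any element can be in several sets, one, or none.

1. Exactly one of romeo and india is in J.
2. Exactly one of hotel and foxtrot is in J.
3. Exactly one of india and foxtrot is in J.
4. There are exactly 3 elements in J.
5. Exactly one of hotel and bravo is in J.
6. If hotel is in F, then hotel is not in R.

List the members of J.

J = {bravo, foxtrot, romeo}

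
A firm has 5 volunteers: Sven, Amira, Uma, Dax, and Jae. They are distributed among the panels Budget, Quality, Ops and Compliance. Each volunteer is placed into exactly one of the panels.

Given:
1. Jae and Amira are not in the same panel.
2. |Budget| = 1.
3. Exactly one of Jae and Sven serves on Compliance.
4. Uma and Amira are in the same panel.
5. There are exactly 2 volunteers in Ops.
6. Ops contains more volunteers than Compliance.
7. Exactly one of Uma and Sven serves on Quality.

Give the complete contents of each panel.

Budget = {Dax}; Quality = {Sven}; Ops = {Amira, Uma}; Compliance = {Jae}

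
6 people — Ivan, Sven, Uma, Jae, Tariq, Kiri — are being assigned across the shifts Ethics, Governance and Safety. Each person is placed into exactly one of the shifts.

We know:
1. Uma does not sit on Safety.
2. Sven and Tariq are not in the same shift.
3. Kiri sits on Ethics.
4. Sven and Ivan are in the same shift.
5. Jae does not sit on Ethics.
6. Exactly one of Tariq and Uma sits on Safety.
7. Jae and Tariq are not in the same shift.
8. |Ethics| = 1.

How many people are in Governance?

From (1): Uma ∉ Safety.
From (3): Kiri ∈ Ethics.
From (5): Jae ∉ Ethics.
(6) (exactly one): Tariq ∈ Safety.
(7): Jae ∉ Safety.
(8): Ethics already has 1, so the rest are out.
Only one shift left: Uma ∈ Governance.
Only one shift left: Jae ∈ Governance.
(2): Sven ∉ Safety.
(4): Ivan matches Sven: Ivan ∉ Safety.
Only one shift left: Ivan ∈ Governance.
Only one shift left: Sven ∈ Governance.

4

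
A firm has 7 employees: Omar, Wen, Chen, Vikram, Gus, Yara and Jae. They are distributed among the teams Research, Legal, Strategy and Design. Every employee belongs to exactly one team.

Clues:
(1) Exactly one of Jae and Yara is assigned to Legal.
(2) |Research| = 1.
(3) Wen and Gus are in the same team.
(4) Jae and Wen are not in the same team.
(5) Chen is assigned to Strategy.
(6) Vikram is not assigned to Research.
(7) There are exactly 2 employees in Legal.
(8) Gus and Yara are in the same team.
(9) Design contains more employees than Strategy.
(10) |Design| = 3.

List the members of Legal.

Legal = {Jae, Vikram}

From (5): Chen ∈ Strategy.
From (6): Vikram ∉ Research.
Suppose Omar ∈ Legal: no assignment then satisfies all the clues, so Omar ∉ Legal.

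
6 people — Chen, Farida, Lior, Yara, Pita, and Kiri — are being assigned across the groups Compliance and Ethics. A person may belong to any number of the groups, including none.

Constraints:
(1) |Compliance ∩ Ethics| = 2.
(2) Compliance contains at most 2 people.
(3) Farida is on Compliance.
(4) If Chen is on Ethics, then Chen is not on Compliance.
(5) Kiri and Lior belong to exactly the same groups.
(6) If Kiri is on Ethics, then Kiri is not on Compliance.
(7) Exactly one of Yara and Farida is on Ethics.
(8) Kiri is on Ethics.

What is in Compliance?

Compliance = {Farida, Pita}

From (3): Farida ∈ Compliance.
From (8): Kiri ∈ Ethics.
(5): Lior matches Kiri: Lior ∈ Ethics.
(6): Kiri ∉ Compliance.
(5): Lior matches Kiri: Lior ∉ Compliance.
Suppose Chen ∈ Compliance: no assignment then satisfies all the clues, so Chen ∉ Compliance.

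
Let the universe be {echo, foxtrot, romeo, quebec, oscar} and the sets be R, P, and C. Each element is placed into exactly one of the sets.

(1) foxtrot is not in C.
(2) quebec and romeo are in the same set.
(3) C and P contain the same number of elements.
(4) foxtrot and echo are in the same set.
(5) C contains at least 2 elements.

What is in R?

R = {oscar}

From (1): foxtrot ∉ C.
(4): echo matches foxtrot: echo ∉ C.
Suppose echo ∈ R: no assignment then satisfies all the clues, so echo ∉ R.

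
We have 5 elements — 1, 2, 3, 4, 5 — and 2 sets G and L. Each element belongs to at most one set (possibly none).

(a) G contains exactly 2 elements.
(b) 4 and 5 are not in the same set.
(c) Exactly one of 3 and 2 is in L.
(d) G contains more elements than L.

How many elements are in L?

1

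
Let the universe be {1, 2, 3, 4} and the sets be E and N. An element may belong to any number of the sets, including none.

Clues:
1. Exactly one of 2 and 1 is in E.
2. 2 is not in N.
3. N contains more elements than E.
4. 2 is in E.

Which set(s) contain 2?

2: E

From (2): 2 ∉ N.
From (4): 2 ∈ E.
(1) (exactly one): 1 ∉ E.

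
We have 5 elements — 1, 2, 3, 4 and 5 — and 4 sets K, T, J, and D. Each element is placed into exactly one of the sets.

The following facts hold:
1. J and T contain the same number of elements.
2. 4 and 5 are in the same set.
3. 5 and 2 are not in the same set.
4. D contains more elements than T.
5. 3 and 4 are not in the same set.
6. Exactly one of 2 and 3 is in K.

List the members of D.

D = {4, 5}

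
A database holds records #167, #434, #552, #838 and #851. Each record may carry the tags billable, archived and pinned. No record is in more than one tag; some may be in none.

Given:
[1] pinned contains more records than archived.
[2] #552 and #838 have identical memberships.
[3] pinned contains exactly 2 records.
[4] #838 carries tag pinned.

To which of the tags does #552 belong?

From (4): #838 ∈ pinned.
(2): #552 matches #838: #552 ∉ billable.
(2): #552 matches #838: #552 ∉ archived.
(2): #552 matches #838: #552 ∈ pinned.
(3): pinned already has 2, so the rest are out.

#552: pinned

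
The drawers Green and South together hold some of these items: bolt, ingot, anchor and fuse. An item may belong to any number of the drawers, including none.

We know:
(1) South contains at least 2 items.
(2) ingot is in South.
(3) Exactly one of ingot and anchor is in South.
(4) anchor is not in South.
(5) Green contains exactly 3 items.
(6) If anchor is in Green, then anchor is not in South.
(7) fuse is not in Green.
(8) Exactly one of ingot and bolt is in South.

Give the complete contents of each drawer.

From (2): ingot ∈ South.
From (4): anchor ∉ South.
From (7): fuse ∉ Green.
(5): only 3 candidates remain for Green, so all are in.
(8) (exactly one): bolt ∉ South.
(1): only 2 candidates remain for South, so all are in.

Green = {anchor, bolt, ingot}; South = {fuse, ingot}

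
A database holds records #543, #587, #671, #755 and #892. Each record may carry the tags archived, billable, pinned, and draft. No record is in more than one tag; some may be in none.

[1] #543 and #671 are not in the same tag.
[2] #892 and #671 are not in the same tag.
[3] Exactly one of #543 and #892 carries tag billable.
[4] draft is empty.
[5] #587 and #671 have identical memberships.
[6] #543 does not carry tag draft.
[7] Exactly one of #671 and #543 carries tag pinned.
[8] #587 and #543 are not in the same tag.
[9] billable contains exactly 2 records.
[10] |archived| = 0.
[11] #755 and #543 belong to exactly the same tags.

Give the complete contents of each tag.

archived = {}; billable = {#543, #755}; pinned = {#587, #671}; draft = {}

From (6): #543 ∉ draft.
(4): draft already has 0, so the rest are out.
(10): archived already has 0, so the rest are out.
Suppose #543 ∉ billable: no assignment then satisfies all the clues, so #543 ∈ billable.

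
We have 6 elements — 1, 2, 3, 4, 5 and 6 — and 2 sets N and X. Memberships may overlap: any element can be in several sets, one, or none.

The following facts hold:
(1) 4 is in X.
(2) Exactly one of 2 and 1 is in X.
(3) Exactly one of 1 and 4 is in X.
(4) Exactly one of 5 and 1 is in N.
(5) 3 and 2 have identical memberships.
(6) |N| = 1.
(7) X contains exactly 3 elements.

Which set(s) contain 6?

6: none

From (1): 4 ∈ X.
(3) (exactly one): 1 ∉ X.
(2) (exactly one): 2 ∈ X.
(5): 3 matches 2: 3 ∈ X.
(7): X already has 3, so the rest are out.
Suppose 6 ∈ N: no assignment then satisfies all the clues, so 6 ∉ N.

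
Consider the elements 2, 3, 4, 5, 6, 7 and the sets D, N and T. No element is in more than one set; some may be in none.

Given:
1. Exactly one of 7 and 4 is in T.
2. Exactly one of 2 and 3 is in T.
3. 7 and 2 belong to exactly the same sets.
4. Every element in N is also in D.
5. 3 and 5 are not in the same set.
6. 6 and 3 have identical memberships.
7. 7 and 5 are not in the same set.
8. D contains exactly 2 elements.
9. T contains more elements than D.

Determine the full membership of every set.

D = {2, 7}; N = {}; T = {3, 4, 6}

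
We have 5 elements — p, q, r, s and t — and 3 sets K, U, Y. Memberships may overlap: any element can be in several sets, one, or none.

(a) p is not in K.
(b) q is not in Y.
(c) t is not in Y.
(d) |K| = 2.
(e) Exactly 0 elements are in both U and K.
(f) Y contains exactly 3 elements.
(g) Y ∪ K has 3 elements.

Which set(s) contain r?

r: K, Y

From (a): p ∉ K.
From (b): q ∉ Y.
From (c): t ∉ Y.
(f): only 3 candidates remain for Y, so all are in.
Suppose r ∉ K: no assignment then satisfies all the clues, so r ∈ K.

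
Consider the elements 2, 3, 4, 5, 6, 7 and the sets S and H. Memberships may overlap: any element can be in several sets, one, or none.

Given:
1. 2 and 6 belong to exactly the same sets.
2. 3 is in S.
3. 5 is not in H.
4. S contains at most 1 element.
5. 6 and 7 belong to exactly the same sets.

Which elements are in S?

From (2): 3 ∈ S.
From (3): 5 ∉ H.
(4): S already has 1, so the rest are out.

S = {3}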